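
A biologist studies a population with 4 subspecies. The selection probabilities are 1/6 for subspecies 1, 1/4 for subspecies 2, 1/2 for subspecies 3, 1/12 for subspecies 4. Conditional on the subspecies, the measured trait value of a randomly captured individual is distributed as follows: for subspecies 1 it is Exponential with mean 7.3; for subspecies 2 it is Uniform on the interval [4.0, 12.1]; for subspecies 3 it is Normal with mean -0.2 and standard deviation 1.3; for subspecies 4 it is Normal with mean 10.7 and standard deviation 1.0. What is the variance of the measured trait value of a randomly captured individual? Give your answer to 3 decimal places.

Per component, 1: μ=7.3, E[X²]=106.58; 2: μ=8.05, E[X²]=70.27; 3: μ=-0.2, E[X²]=1.73; 4: μ=10.7, E[X²]=115.49.
E[X] = 0.166667·7.3 + 0.25·8.05 + 0.5·-0.2 + 0.0833333·10.7 = 4.02083.
E[X²] = 0.166667·106.58 + 0.25·70.27 + 0.5·1.73 + 0.0833333·115.49 = 45.82.
Var(X) = E[X²] − (E[X])² = 45.82 − 16.1671 = 29.6529.

29.653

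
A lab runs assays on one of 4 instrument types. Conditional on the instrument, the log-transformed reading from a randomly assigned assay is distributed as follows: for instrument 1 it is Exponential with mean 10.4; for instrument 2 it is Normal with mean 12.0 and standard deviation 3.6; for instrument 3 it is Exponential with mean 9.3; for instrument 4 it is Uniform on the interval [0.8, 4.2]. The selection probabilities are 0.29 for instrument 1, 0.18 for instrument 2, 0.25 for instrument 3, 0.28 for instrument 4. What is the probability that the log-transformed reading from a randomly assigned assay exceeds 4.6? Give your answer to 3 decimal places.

0.515

Conditional on each instrument, P(X > 4.6): 1: 0.642552; 2: 0.980087; 3: 0.6098; 4: 0.
By total probability, P(X > 4.6) = 0.29·0.642552 + 0.18·0.980087 + 0.25·0.6098 + 0.28·0 = 0.515206.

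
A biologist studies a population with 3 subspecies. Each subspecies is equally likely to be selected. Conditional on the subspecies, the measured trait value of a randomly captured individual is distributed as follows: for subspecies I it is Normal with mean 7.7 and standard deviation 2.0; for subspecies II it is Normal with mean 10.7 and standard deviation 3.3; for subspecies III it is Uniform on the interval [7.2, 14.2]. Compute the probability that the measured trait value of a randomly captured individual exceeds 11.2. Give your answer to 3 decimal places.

Conditional on each subspecies, P(X > 11.2): I: 0.0400592; II: 0.439785; III: 0.428571.
By total probability, P(X > 11.2) = 0.333333·0.0400592 + 0.333333·0.439785 + 0.333333·0.428571 = 0.302805.

0.303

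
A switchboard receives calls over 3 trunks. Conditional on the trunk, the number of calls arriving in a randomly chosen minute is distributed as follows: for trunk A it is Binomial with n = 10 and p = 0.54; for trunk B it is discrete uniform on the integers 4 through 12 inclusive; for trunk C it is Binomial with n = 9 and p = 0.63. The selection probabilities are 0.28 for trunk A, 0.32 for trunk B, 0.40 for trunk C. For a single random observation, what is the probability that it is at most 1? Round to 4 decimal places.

Conditional on each trunk, P(X ≤ 1): A: 0.00540403; B: 0; C: 0.00212154.
By total probability, P(X ≤ 1) = 0.28·0.00540403 + 0.32·0 + 0.4·0.00212154 = 0.00236174.

0.0024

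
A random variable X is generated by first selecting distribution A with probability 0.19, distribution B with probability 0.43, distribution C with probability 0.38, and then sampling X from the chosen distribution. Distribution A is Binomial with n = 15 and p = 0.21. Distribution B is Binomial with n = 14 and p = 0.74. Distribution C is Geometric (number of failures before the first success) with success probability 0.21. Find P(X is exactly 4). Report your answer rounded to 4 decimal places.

Conditional on each component, P(X = 4): A: 0.198567; B: 0.000423735; C: 0.0817952.
By total probability, P(X = 4) = 0.19·0.198567 + 0.43·0.000423735 + 0.38·0.0817952 = 0.0689922.

0.0690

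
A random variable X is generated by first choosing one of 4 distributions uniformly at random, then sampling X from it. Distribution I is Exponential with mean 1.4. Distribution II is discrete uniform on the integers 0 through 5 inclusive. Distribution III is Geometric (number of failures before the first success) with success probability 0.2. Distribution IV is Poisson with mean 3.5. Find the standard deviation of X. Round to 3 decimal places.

Per component, I: μ=1.4, E[X²]=3.92; II: μ=2.5, E[X²]=9.16667; III: μ=4, E[X²]=36; IV: μ=3.5, E[X²]=15.75.
E[X] = 0.25·1.4 + 0.25·2.5 + 0.25·4 + 0.25·3.5 = 2.85.
E[X²] = 0.25·3.92 + 0.25·9.16667 + 0.25·36 + 0.25·15.75 = 16.2092.
Var(X) = E[X²] − (E[X])² = 16.2092 − 8.1225 = 8.08667.
SD(X) = √8.08667 = 2.84371.

2.844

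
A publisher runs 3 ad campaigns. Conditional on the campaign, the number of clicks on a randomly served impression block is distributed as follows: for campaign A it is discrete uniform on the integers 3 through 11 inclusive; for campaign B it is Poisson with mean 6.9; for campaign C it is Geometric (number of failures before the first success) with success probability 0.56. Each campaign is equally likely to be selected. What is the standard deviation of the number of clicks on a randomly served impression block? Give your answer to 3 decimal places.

Per component, A: μ=7, E[X²]=55.6667; B: μ=6.9, E[X²]=54.51; C: μ=0.785714, E[X²]=2.02041.
E[X] = 0.333333·7 + 0.333333·6.9 + 0.333333·0.785714 = 4.89524.
E[X²] = 0.333333·55.6667 + 0.333333·54.51 + 0.333333·2.02041 = 37.399.
Var(X) = E[X²] − (E[X])² = 37.399 − 23.9634 = 13.4357.
SD(X) = √13.4357 = 3.66547.

3.665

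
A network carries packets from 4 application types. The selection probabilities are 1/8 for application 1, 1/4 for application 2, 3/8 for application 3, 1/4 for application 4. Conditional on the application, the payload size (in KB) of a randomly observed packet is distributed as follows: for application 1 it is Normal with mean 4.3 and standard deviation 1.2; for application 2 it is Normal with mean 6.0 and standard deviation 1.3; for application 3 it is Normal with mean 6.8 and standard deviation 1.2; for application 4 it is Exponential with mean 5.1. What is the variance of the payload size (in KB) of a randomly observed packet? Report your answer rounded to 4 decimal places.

Per component, 1: μ=4.3, E[X²]=19.93; 2: μ=6, E[X²]=37.69; 3: μ=6.8, E[X²]=47.68; 4: μ=5.1, E[X²]=52.02.
E[X] = 0.125·4.3 + 0.25·6 + 0.375·6.8 + 0.25·5.1 = 5.8625.
E[X²] = 0.125·19.93 + 0.25·37.69 + 0.375·47.68 + 0.25·52.02 = 42.7987.
Var(X) = E[X²] − (E[X])² = 42.7987 − 34.3689 = 8.42984.

8.4298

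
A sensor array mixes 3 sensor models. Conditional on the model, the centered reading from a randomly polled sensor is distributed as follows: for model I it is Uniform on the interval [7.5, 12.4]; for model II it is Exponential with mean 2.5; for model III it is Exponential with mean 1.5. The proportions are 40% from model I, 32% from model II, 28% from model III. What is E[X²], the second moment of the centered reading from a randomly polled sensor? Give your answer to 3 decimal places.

45.661

For each component E[X²] = Var + (mean)², giving I: 101.003; II: 12.5; III: 4.5.
Overall E[X²] = 0.4·101.003 + 0.32·12.5 + 0.28·4.5 = 45.6613.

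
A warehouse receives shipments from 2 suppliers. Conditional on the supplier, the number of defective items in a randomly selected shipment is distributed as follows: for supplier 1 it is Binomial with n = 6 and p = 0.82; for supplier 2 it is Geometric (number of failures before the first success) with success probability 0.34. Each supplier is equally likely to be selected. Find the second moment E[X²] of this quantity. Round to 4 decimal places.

For each component E[X²] = Var + (mean)², giving 1: 25.092; 2: 9.47751.
Overall E[X²] = 0.5·25.092 + 0.5·9.47751 = 17.2848.

17.2848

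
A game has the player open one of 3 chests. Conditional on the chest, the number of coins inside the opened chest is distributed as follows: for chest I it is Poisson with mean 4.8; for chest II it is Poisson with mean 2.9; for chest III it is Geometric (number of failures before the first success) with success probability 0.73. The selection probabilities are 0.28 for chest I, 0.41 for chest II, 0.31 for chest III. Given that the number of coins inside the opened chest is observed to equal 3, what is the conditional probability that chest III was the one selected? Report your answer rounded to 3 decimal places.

Likelihoods P(X=3 | ·): I: 0.151691; II: 0.22366; III: 0.0143686.
Posterior ∝ prior × likelihood. Numerator for III: 0.31·0.0143686 = 0.00445426.
Normalizing constant: 0.28·0.151691 + 0.41·0.22366 + 0.31·0.0143686 = 0.138628.
P(III | observation) = 0.00445426 / 0.138628 = 0.032131.

0.032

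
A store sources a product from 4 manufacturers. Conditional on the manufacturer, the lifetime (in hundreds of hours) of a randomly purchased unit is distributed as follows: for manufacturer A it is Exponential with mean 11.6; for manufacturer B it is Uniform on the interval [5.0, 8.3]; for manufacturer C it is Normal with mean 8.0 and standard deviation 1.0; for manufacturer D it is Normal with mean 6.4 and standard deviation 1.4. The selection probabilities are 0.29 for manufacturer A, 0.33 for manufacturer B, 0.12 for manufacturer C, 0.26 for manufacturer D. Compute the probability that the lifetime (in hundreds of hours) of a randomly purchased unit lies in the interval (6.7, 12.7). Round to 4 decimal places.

Conditional on each manufacturer, P(6.7 < X < 12.7): A: 0.226654; B: 0.484848; C: 0.903198; D: 0.415159.
By total probability, P(6.7 < X < 12.7) = 0.29·0.226654 + 0.33·0.484848 + 0.12·0.903198 + 0.26·0.415159 = 0.442055.

0.4421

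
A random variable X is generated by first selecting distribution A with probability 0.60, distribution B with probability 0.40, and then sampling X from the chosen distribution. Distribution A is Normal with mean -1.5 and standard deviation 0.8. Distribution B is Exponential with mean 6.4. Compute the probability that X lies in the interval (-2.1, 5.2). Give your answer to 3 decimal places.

0.687

Conditional on each component, P(-2.1 < X < 5.2): A: 0.773373; B: 0.556253.
By total probability, P(-2.1 < X < 5.2) = 0.6·0.773373 + 0.4·0.556253 = 0.686525.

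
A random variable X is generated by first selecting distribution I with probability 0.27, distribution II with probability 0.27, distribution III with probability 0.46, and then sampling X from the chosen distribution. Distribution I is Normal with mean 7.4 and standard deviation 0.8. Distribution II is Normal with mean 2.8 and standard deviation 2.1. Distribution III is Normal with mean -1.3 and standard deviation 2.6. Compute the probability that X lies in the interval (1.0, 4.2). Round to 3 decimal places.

0.228

Conditional on each component, P(1.0 < X < 4.2): I: 3.16712e-05; II: 0.551824; III: 0.170983.
By total probability, P(1.0 < X < 4.2) = 0.27·3.16712e-05 + 0.27·0.551824 + 0.46·0.170983 = 0.227654.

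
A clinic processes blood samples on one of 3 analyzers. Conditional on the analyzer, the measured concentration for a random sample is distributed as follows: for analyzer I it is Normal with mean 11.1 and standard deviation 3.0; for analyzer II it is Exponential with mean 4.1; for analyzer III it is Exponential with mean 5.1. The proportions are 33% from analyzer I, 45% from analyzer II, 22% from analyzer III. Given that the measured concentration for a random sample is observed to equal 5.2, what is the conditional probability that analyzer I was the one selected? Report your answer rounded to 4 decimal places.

Likelihoods f(5.2 | ·): I: 0.019227; II: 0.0686126; III: 0.0707326.
Posterior ∝ prior × likelihood. Numerator for I: 0.33·0.019227 = 0.00634491.
Normalizing constant: 0.33·0.019227 + 0.45·0.0686126 + 0.22·0.0707326 = 0.0527817.
P(I | observation) = 0.00634491 / 0.0527817 = 0.12021.

0.1202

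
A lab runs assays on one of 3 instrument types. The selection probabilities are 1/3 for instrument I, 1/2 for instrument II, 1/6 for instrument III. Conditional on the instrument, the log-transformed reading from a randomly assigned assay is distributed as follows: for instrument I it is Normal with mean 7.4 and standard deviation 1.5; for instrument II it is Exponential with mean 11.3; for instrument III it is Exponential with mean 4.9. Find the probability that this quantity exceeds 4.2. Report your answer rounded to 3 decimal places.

Conditional on each instrument, P(X > 4.2): I: 0.983551; II: 0.689574; III: 0.424373.
By total probability, P(X > 4.2) = 0.333333·0.983551 + 0.5·0.689574 + 0.166667·0.424373 = 0.743366.

0.743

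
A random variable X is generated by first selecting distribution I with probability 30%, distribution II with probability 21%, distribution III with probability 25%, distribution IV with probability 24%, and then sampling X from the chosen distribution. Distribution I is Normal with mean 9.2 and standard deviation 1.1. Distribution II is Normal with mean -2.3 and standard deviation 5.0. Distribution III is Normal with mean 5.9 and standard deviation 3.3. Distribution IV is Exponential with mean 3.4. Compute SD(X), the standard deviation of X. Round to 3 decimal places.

5.313

Per component, I: μ=9.2, E[X²]=85.85; II: μ=-2.3, E[X²]=30.29; III: μ=5.9, E[X²]=45.7; IV: μ=3.4, E[X²]=23.12.
E[X] = 0.3·9.2 + 0.21·-2.3 + 0.25·5.9 + 0.24·3.4 = 4.568.
E[X²] = 0.3·85.85 + 0.21·30.29 + 0.25·45.7 + 0.24·23.12 = 49.0897.
Var(X) = E[X²] − (E[X])² = 49.0897 − 20.8666 = 28.2231.
SD(X) = √28.2231 = 5.31254.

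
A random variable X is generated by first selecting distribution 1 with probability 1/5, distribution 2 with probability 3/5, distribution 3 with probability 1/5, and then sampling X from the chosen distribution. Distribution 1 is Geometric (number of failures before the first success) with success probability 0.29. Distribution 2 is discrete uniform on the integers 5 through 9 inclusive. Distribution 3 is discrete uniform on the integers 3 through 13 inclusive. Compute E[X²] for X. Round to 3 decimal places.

For each component E[X²] = Var + (mean)², giving 1: 14.4364; 2: 51; 3: 74.
Overall E[X²] = 0.2·14.4364 + 0.6·51 + 0.2·74 = 48.2873.

48.287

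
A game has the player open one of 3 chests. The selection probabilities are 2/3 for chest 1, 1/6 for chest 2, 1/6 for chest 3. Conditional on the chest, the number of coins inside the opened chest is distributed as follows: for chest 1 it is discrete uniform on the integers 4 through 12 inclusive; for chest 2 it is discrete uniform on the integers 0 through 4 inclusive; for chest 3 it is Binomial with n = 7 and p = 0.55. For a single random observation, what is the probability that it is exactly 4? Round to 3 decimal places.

Conditional on each chest, P(X = 4): 1: 0.111111; 2: 0.2; 3: 0.291848.
By total probability, P(X = 4) = 0.666667·0.111111 + 0.166667·0.2 + 0.166667·0.291848 = 0.156049.

0.156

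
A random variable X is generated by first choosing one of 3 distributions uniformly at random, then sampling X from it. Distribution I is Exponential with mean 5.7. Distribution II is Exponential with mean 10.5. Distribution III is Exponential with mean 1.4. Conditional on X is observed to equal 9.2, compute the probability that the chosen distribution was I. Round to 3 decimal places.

0.462

Likelihoods f(9.2 | ·): I: 0.0349268; II: 0.0396539; III: 0.000999854.
Posterior ∝ prior × likelihood. Numerator for I: 0.333333·0.0349268 = 0.0116423.
Normalizing constant: 0.333333·0.0349268 + 0.333333·0.0396539 + 0.333333·0.000999854 = 0.0251935.
P(I | observation) = 0.0116423 / 0.0251935 = 0.462113.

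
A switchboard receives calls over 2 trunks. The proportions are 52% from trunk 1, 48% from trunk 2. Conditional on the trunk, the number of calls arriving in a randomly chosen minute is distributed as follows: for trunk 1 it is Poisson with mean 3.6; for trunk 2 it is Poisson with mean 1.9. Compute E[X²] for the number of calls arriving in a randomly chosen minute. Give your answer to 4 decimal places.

11.2560

For each component E[X²] = Var + (mean)², giving 1: 16.56; 2: 5.51.
Overall E[X²] = 0.52·16.56 + 0.48·5.51 = 11.256.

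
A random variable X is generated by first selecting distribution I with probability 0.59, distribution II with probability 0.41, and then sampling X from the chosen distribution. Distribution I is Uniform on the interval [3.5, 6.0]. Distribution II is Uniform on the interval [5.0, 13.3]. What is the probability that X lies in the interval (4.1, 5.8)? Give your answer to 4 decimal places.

Conditional on each component, P(4.1 < X < 5.8): I: 0.68; II: 0.0963855.
By total probability, P(4.1 < X < 5.8) = 0.59·0.68 + 0.41·0.0963855 = 0.440718.

0.4407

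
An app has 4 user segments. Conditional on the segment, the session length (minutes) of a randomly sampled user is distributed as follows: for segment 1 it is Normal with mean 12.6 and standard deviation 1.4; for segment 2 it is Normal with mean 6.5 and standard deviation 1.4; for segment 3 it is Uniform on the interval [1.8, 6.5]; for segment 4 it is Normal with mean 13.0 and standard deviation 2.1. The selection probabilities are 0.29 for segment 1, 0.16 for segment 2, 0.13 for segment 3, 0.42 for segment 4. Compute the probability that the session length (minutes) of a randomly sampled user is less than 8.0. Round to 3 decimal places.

Conditional on each segment, P(X < 8.0): 1: 0.000508621; 2: 0.858012; 3: 1; 4: 0.00863397.
By total probability, P(X < 8.0) = 0.29·0.000508621 + 0.16·0.858012 + 0.13·1 + 0.42·0.00863397 = 0.271056.

0.271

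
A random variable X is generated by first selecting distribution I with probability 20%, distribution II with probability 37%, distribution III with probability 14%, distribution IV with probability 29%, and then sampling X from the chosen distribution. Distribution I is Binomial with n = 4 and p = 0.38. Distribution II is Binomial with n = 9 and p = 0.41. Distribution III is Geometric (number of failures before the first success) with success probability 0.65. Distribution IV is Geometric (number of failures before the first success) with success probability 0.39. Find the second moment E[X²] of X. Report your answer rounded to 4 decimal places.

8.5231

For each component E[X²] = Var + (mean)², giving I: 3.2528; II: 15.7932; III: 1.11834; IV: 6.45694.
Overall E[X²] = 0.2·3.2528 + 0.37·15.7932 + 0.14·1.11834 + 0.29·6.45694 = 8.52312.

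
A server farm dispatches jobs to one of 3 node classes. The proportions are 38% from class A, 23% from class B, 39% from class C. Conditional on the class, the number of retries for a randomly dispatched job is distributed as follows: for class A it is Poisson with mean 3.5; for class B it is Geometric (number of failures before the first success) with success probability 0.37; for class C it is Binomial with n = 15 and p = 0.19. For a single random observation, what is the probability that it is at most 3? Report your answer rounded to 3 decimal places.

Conditional on each class, P(X ≤ 3): A: 0.536633; B: 0.84247; C: 0.685391.
By total probability, P(X ≤ 3) = 0.38·0.536633 + 0.23·0.84247 + 0.39·0.685391 = 0.664991.

0.665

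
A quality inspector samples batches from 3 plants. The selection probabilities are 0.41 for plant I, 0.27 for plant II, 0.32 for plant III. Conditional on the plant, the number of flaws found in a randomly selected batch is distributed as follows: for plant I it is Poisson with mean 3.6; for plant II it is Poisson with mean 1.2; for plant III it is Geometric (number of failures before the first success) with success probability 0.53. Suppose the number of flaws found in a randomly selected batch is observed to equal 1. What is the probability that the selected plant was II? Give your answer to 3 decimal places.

Likelihoods P(X=1 | ·): I: 0.0983654; II: 0.361433; III: 0.2491.
Posterior ∝ prior × likelihood. Numerator for II: 0.27·0.361433 = 0.0975869.
Normalizing constant: 0.41·0.0983654 + 0.27·0.361433 + 0.32·0.2491 = 0.217629.
P(II | observation) = 0.0975869 / 0.217629 = 0.44841.

0.448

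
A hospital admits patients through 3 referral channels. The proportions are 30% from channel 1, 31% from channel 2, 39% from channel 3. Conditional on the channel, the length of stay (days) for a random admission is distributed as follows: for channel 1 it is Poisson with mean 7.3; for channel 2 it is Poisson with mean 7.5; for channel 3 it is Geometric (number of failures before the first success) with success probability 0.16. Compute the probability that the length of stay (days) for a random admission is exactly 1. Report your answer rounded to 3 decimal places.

0.055

Conditional on each channel, P(X = 1): 1: 0.00493143; 2: 0.00414813; 3: 0.1344.
By total probability, P(X = 1) = 0.3·0.00493143 + 0.31·0.00414813 + 0.39·0.1344 = 0.0551814.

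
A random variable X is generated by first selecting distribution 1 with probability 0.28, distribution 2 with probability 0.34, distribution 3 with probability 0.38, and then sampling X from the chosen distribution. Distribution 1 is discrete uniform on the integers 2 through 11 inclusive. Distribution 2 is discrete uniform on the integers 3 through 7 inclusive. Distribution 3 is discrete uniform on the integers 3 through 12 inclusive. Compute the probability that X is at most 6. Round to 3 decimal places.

Conditional on each component, P(X ≤ 6): 1: 0.5; 2: 0.8; 3: 0.4.
By total probability, P(X ≤ 6) = 0.28·0.5 + 0.34·0.8 + 0.38·0.4 = 0.564.

0.564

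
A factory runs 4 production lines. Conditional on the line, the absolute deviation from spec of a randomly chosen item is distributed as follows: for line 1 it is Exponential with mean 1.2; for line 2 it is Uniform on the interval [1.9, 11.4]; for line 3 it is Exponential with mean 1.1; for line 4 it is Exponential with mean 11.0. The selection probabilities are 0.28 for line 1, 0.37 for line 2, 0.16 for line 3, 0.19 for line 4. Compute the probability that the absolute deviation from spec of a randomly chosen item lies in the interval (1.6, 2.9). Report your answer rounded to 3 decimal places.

Conditional on each line, P(1.6 < X < 2.9): 1: 0.174379; 2: 0.105263; 3: 0.161885; 4: 0.0963763.
By total probability, P(1.6 < X < 2.9) = 0.28·0.174379 + 0.37·0.105263 + 0.16·0.161885 + 0.19·0.0963763 = 0.131987.

0.132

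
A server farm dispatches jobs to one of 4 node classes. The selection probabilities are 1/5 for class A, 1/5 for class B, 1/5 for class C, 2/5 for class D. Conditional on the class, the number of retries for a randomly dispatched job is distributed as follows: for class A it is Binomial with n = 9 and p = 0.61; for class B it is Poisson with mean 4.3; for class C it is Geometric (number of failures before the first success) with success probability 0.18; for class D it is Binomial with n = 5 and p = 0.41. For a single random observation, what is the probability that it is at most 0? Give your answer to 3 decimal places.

Conditional on each class, P(X ≤ 0): A: 0.000208728; B: 0.0135686; C: 0.18; D: 0.0714924.
By total probability, P(X ≤ 0) = 0.2·0.000208728 + 0.2·0.0135686 + 0.2·0.18 + 0.4·0.0714924 = 0.0673524.

0.067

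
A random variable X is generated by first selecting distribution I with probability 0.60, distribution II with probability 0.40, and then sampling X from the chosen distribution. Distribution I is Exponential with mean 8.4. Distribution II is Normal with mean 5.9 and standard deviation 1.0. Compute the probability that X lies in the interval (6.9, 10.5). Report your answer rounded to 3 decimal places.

0.155

Conditional on each component, P(6.9 < X < 10.5): I: 0.153298; II: 0.158653.
By total probability, P(6.9 < X < 10.5) = 0.6·0.153298 + 0.4·0.158653 = 0.15544.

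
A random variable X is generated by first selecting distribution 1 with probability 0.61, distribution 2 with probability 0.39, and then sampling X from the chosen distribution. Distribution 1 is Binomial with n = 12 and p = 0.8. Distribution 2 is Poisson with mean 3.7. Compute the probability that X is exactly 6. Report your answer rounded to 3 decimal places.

0.044

Conditional on each component, P(X = 6): 1: 0.0155021; 2: 0.0881025.
By total probability, P(X = 6) = 0.61·0.0155021 + 0.39·0.0881025 = 0.0438163.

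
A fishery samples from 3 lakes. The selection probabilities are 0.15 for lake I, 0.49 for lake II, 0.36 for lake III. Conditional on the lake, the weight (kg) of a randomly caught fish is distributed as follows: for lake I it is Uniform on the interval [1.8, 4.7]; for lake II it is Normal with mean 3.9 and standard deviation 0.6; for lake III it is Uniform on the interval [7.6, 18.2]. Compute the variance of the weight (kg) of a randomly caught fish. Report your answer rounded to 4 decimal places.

23.0004

Per component, I: μ=3.25, E[X²]=11.2633; II: μ=3.9, E[X²]=15.57; III: μ=12.9, E[X²]=175.773.
E[X] = 0.15·3.25 + 0.49·3.9 + 0.36·12.9 = 7.0425.
E[X²] = 0.15·11.2633 + 0.49·15.57 + 0.36·175.773 = 72.5972.
Var(X) = E[X²] − (E[X])² = 72.5972 − 49.5968 = 23.0004.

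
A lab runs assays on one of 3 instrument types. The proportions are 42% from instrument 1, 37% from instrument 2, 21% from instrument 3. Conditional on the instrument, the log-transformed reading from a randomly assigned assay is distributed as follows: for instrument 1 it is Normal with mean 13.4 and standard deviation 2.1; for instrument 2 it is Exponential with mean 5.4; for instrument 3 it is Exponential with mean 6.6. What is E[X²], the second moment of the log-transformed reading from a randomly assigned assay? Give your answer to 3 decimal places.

117.141

For each component E[X²] = Var + (mean)², giving 1: 183.97; 2: 58.32; 3: 87.12.
Overall E[X²] = 0.42·183.97 + 0.37·58.32 + 0.21·87.12 = 117.141.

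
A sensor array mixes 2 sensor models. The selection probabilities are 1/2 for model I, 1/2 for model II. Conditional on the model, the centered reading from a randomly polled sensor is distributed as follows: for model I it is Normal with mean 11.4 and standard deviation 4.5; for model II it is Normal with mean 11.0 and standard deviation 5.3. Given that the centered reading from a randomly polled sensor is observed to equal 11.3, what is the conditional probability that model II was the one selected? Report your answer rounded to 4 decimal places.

0.4588

Likelihoods f(11.3 | ·): I: 0.088632; II: 0.0751516.
Posterior ∝ prior × likelihood. Numerator for II: 0.5·0.0751516 = 0.0375758.
Normalizing constant: 0.5·0.088632 + 0.5·0.0751516 = 0.0818918.
P(II | observation) = 0.0375758 / 0.0818918 = 0.458847.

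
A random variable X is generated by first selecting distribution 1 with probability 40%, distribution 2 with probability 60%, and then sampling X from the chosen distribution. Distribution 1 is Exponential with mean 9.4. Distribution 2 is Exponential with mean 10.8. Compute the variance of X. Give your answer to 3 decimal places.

105.798

Per component, 1: μ=9.4, E[X²]=176.72; 2: μ=10.8, E[X²]=233.28.
E[X] = 0.4·9.4 + 0.6·10.8 = 10.24.
E[X²] = 0.4·176.72 + 0.6·233.28 = 210.656.
Var(X) = E[X²] − (E[X])² = 210.656 − 104.858 = 105.798.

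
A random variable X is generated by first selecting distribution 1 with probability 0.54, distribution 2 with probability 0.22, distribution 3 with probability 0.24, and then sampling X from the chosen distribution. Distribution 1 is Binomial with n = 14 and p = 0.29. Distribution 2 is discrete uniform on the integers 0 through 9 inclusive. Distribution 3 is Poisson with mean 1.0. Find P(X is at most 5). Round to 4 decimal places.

0.8066

Conditional on each component, P(X ≤ 5): 1: 0.805077; 2: 0.6; 3: 0.999406.
By total probability, P(X ≤ 5) = 0.54·0.805077 + 0.22·0.6 + 0.24·0.999406 = 0.806599.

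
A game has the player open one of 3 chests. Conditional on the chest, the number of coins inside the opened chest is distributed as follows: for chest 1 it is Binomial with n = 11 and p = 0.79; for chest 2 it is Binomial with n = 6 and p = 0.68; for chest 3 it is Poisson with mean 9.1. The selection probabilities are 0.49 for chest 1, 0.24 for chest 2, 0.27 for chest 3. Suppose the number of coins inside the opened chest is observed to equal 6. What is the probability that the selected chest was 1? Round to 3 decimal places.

Likelihoods P(X=6 | ·): 1: 0.0458671; 2: 0.0988675; 3: 0.0880716.
Posterior ∝ prior × likelihood. Numerator for 1: 0.49·0.0458671 = 0.0224749.
Normalizing constant: 0.49·0.0458671 + 0.24·0.0988675 + 0.27·0.0880716 = 0.0699824.
P(1 | observation) = 0.0224749 / 0.0699824 = 0.32115.

0.321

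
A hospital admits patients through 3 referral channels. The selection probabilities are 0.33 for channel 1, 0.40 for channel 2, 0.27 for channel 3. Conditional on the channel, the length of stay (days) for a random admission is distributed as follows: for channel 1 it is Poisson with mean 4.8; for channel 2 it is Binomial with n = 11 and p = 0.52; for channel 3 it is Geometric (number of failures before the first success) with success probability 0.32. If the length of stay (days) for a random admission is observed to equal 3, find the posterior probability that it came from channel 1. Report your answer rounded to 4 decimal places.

0.4842

Likelihoods P(X=3 | ·): 1: 0.151691; 2: 0.0653768; 3: 0.100618.
Posterior ∝ prior × likelihood. Numerator for 1: 0.33·0.151691 = 0.0500579.
Normalizing constant: 0.33·0.151691 + 0.4·0.0653768 + 0.27·0.100618 = 0.103376.
P(1 | observation) = 0.0500579 / 0.103376 = 0.484234.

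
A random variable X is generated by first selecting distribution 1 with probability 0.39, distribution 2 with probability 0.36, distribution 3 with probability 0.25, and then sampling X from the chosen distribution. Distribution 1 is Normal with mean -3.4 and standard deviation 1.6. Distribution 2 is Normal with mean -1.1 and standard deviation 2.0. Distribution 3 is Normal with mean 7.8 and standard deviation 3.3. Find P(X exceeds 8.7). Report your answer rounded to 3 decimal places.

0.098

Conditional on each component, P(X > 8.7): 1: 1.9762e-14; 2: 4.79183e-07; 3: 0.392531.
By total probability, P(X > 8.7) = 0.39·1.9762e-14 + 0.36·4.79183e-07 + 0.25·0.392531 = 0.098133.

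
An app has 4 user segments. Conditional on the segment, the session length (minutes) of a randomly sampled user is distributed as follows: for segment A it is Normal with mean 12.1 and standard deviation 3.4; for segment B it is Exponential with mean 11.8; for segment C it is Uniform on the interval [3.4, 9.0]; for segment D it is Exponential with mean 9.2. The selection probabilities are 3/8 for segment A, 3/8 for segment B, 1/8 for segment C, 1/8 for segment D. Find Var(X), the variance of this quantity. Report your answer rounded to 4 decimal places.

71.4228

Per component, A: μ=12.1, E[X²]=157.97; B: μ=11.8, E[X²]=278.48; C: μ=6.2, E[X²]=41.0533; D: μ=9.2, E[X²]=169.28.
E[X] = 0.375·12.1 + 0.375·11.8 + 0.125·6.2 + 0.125·9.2 = 10.8875.
E[X²] = 0.375·157.97 + 0.375·278.48 + 0.125·41.0533 + 0.125·169.28 = 189.96.
Var(X) = E[X²] − (E[X])² = 189.96 − 118.538 = 71.4228.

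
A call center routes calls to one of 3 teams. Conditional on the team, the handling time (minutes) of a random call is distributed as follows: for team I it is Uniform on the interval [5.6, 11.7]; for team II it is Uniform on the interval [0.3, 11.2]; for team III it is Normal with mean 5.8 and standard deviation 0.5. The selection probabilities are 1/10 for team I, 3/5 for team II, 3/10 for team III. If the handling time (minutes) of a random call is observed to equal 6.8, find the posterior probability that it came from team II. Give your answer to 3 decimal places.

0.530

Likelihoods f(6.8 | ·): I: 0.163934; II: 0.0917431; III: 0.107982.
Posterior ∝ prior × likelihood. Numerator for II: 0.6·0.0917431 = 0.0550459.
Normalizing constant: 0.1·0.163934 + 0.6·0.0917431 + 0.3·0.107982 = 0.103834.
P(II | observation) = 0.0550459 / 0.103834 = 0.530134.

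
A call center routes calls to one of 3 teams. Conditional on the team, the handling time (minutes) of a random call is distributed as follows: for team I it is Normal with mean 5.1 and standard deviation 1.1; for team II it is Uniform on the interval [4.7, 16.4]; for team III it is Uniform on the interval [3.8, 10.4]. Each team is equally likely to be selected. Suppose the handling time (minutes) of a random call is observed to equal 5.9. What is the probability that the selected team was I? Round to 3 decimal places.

Likelihoods f(5.9 | ·): I: 0.278396; II: 0.0854701; III: 0.151515.
Posterior ∝ prior × likelihood. Numerator for I: 0.333333·0.278396 = 0.0927986.
Normalizing constant: 0.333333·0.278396 + 0.333333·0.0854701 + 0.333333·0.151515 = 0.171794.
P(I | observation) = 0.0927986 / 0.171794 = 0.540175.

0.540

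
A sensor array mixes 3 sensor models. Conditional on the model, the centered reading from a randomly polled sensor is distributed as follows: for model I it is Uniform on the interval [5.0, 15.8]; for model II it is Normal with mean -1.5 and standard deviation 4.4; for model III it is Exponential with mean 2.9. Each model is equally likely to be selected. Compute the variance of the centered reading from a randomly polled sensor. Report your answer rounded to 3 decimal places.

Per component, I: μ=10.4, E[X²]=117.88; II: μ=-1.5, E[X²]=21.61; III: μ=2.9, E[X²]=16.82.
E[X] = 0.333333·10.4 + 0.333333·-1.5 + 0.333333·2.9 = 3.93333.
E[X²] = 0.333333·117.88 + 0.333333·21.61 + 0.333333·16.82 = 52.1033.
Var(X) = E[X²] − (E[X])² = 52.1033 − 15.4711 = 36.6322.

36.632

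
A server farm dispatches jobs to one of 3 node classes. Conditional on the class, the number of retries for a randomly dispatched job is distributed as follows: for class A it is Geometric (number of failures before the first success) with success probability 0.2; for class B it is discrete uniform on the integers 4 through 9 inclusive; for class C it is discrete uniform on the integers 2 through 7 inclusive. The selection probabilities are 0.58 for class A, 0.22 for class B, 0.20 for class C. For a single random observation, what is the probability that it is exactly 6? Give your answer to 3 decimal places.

0.100

Conditional on each class, P(X = 6): A: 0.0524288; B: 0.166667; C: 0.166667.
By total probability, P(X = 6) = 0.58·0.0524288 + 0.22·0.166667 + 0.2·0.166667 = 0.100409.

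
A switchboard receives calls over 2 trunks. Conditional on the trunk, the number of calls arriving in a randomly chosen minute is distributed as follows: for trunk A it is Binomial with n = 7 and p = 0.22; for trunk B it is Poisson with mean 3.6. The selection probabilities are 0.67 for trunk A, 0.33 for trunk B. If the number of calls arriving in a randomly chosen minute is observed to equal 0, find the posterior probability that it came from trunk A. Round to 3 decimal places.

0.929

Likelihoods P(X=0 | ·): A: 0.175656; B: 0.0273237.
Posterior ∝ prior × likelihood. Numerator for A: 0.67·0.175656 = 0.117689.
Normalizing constant: 0.67·0.175656 + 0.33·0.0273237 = 0.126706.
P(A | observation) = 0.117689 / 0.126706 = 0.928837.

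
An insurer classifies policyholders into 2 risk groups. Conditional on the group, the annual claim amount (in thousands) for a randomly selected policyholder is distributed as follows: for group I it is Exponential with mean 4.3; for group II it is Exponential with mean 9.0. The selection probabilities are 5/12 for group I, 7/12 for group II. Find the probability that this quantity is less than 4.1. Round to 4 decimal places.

Conditional on each group, P(X < 4.1): I: 0.614606; II: 0.365904.
By total probability, P(X < 4.1) = 0.416667·0.614606 + 0.583333·0.365904 = 0.46953.

0.4695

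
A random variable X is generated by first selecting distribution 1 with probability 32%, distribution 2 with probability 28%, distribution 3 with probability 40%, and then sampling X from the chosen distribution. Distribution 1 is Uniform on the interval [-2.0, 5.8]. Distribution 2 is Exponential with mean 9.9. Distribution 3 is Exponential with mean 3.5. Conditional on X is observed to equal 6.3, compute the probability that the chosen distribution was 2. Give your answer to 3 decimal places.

Likelihoods f(6.3 | ·): 1: 0; 2: 0.0534559; 3: 0.0472283.
Posterior ∝ prior × likelihood. Numerator for 2: 0.28·0.0534559 = 0.0149677.
Normalizing constant: 0.32·0 + 0.28·0.0534559 + 0.4·0.0472283 = 0.033859.
P(2 | observation) = 0.0149677 / 0.033859 = 0.442059.

0.442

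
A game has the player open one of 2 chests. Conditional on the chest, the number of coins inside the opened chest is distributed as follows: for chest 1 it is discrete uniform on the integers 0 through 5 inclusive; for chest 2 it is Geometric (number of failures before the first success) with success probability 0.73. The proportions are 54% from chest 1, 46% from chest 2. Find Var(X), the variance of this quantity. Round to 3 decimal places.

Per component, 1: μ=2.5, E[X²]=9.16667; 2: μ=0.369863, E[X²]=0.64346.
E[X] = 0.54·2.5 + 0.46·0.369863 = 1.52014.
E[X²] = 0.54·9.16667 + 0.46·0.64346 = 5.24599.
Var(X) = E[X²] − (E[X])² = 5.24599 − 2.31082 = 2.93518.

2.935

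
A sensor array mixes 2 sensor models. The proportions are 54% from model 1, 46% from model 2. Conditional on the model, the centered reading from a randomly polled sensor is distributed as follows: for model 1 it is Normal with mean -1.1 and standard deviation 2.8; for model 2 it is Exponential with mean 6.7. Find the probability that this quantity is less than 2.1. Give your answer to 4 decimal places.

Conditional on each model, P(X < 2.1): 1: 0.873451; 2: 0.269067.
By total probability, P(X < 2.1) = 0.54·0.873451 + 0.46·0.269067 = 0.595434.

0.5954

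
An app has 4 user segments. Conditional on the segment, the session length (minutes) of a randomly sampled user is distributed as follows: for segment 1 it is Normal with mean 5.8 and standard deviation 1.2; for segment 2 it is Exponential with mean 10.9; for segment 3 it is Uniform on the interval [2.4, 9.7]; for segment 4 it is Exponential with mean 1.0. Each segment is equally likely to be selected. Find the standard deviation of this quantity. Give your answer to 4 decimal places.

6.6092

Per component, 1: μ=5.8, E[X²]=35.08; 2: μ=10.9, E[X²]=237.62; 3: μ=6.05, E[X²]=41.0433; 4: μ=1, E[X²]=2.
E[X] = 0.25·5.8 + 0.25·10.9 + 0.25·6.05 + 0.25·1 = 5.9375.
E[X²] = 0.25·35.08 + 0.25·237.62 + 0.25·41.0433 + 0.25·2 = 78.9358.
Var(X) = E[X²] − (E[X])² = 78.9358 − 35.2539 = 43.6819.
SD(X) = √43.6819 = 6.60923.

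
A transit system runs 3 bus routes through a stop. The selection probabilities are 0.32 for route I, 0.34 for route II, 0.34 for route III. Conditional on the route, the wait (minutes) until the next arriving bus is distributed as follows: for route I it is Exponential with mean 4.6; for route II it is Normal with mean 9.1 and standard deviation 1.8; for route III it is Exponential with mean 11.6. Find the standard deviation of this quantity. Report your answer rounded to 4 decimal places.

Per component, I: μ=4.6, E[X²]=42.32; II: μ=9.1, E[X²]=86.05; III: μ=11.6, E[X²]=269.12.
E[X] = 0.32·4.6 + 0.34·9.1 + 0.34·11.6 = 8.51.
E[X²] = 0.32·42.32 + 0.34·86.05 + 0.34·269.12 = 134.3.
Var(X) = E[X²] − (E[X])² = 134.3 − 72.4201 = 61.8801.
SD(X) = √61.8801 = 7.86639.

7.8664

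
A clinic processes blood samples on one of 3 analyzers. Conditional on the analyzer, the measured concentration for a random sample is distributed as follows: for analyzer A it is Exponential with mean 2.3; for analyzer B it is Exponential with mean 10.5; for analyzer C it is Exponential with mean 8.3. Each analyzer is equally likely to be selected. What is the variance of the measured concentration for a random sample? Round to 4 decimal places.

Per component, A: μ=2.3, E[X²]=10.58; B: μ=10.5, E[X²]=220.5; C: μ=8.3, E[X²]=137.78.
E[X] = 0.333333·2.3 + 0.333333·10.5 + 0.333333·8.3 = 7.03333.
E[X²] = 0.333333·10.58 + 0.333333·220.5 + 0.333333·137.78 = 122.953.
Var(X) = E[X²] − (E[X])² = 122.953 − 49.4678 = 73.4856.

73.4856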